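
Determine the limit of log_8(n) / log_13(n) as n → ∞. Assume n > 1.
lim = ln(13) / ln(8) = log_8(13)

Change of base: log_8(n) = ln n / ln 8 and log_13(n) = ln n / ln 13. The ratio is (ln n / ln 8) · (ln 13 / ln n) = ln 13 / ln 8, a constant independent of n. So the limit is ln 13 / ln 8 = log_8(13).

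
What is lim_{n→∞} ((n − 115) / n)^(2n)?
lim = e^(−230)

Rewrite as (1 − 115/n)^(2n). By the standard limit (1 + x/n)^n → e^x, we have (1 − 115/n)^n → e^(−115), and raising to the 2nd power gives e^(−230).
More precisely, ln[(1 − 115/n)^(2n)] = 2n · ln(1 − 115/n) = 2n · (-115/n + O(1/n^2)) = -230 + O(1/n) → -230.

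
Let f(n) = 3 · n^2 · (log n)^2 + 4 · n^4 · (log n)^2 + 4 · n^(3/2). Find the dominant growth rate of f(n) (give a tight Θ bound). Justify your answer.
f(n) ∈ Θ(n^4 · (log n)^2)

Compare the terms by growth order. For large n, n^a · (log n)^b dominates n^a' · (log n)^b' iff a > a', or (a = a' and b > b'). Ranking the 3 terms shows the dominant one is 4 · n^4 · (log n)^2. Hence f(n) ∈ Θ(n^4 · (log n)^2).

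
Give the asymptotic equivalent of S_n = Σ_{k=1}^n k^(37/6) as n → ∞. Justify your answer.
S_n ~ (6/43) · n^(43/6)

Integral comparison: Σ_{k=1}^n k^(37/6) = ∫_0^n x^(37/6) dx + O(n^(37/6)). The integral is n^(1 + 37/6) / (1 + 37/6) = n^((37+6)/6) / ((37+6)/6) = (6/43) · n^(43/6).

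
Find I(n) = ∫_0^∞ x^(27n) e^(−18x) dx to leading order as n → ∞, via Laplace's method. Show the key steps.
I(n) ~ (sqrt(2π·27n) / 18) · (27n/(18e))^(27n)

Write the integrand as exp(27n ln x − 18x) and set f(x) = 27n ln x − 18x. Then f'(x) = 27n/x − 18 = 0 at x* = 27n/18, and f''(x*) = −27n/x*^2 = −18^2/(27n). Laplace's method (interior maximum) gives
  I(n) ~ e^(f(x*)) · sqrt(2π / |f''(x*)|)
        = exp(27n ln(27n/18) − 27n) · sqrt(2π · 27n / 18^2)
        = (27n/18)^(27n) e^(−27n) · sqrt(2π·27n) / 18
        = (sqrt(2π·27n) / 18) · (27n/(18e))^(27n).
This matches Γ(27n+1)/18^(27n+1) with Stirling applied to Γ.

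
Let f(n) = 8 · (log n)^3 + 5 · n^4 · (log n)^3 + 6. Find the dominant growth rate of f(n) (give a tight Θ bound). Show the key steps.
f(n) ∈ Θ(n^4 · (log n)^3)

Compare the terms by growth order. For large n, n^a · (log n)^b dominates n^a' · (log n)^b' iff a > a', or (a = a' and b > b'). Ranking the 3 terms shows the dominant one is 5 · n^4 · (log n)^3. Hence f(n) ∈ Θ(n^4 · (log n)^3).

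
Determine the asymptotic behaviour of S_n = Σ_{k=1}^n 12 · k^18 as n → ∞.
S_n ~ 12 · n^19 / 19

By integral comparison (Euler-Maclaurin), Σ_{k=1}^n 12 · k^18 = 12 · ∫_0^n x^18 dx + O(n^18) = 12 · n^19/19 + O(n^18). (Equivalently, Faulhaber's formula gives the same leading term.)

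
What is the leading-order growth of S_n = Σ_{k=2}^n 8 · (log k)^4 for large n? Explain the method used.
S_n ~ 8 · n · (log n)^4

By integral comparison, S_n = ∫_1^n 8 · (log x)^4 dx + O((log n)^4). For the integral, the leading term of ∫_1^n (log x)^4 dx is n · (log n)^4 (by repeated integration by parts; each step lowers the log-exponent and produces a relatively O(1/log n) correction). Hence S_n ~ 8 · n · (log n)^4.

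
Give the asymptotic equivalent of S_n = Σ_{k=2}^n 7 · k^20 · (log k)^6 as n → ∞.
S_n ~ n^21 · (log n)^6 / 3

By integral comparison, S_n = ∫_1^n 7 · x^20 · (log x)^6 dx + O(n^20 · (log n)^6). For the integral, the leading term of ∫_1^n x^20 (log x)^6 dx is n^21/21 · (log n)^6 (by repeated integration by parts; each step lowers the log-exponent and produces a relatively O(1/log n) correction). Hence S_n ~ n^21 · (log n)^6 / 3.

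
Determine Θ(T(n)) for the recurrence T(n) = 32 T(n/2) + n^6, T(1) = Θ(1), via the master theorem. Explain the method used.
T(n) = Θ(n^6)

log_2 32 ≈ 5.000. f(n) = n^6 dominates n^(log_2 32) since 6 > 5.000, and the regularity condition a·f(n/b) = 32·(n/2)^6 = (32/64)·n^6 ≤ c·f(n) holds with c = 32/64 ≈ 0.5 < 1. So this is Case 3: T(n) = Θ(f(n)) = Θ(n^6).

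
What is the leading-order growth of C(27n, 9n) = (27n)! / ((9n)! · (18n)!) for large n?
C(27n, 9n) ~ (27/4)^(9n) · sqrt(3/(4π·9n))

Write N = 9n. Apply Stirling to each factorial:
  (3N)! ~ sqrt(2π·3N) · (3N/e)^(3N),
  N! ~ sqrt(2π N) · (N/e)^N,
  (2N)! ~ sqrt(2π·2N) · (2N/e)^(2N).
The exponential factors combine to (3N)^(3N) / (N^N · (2N)^(2N)) = 3^(3N)/2^(2N) = (3^3/2^2)^N = (27/4)^N.
The square-root prefactors combine to sqrt(2π·3N) / (sqrt(2π N)·sqrt(2π·2N)) = sqrt(3 / (2π·2·N)) = sqrt(3/(4π·9n)).
Substituting N = 9n: C(27n, 9n) ~ (27/4)^(9n) · sqrt(3/(4π·9n)).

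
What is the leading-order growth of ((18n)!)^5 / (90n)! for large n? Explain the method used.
((18n)!)^5/(90n)! ~ ((2π·18n)^(4/2) / sqrt(5)) · 5^(−5·18n)  →  0

Write N = 18n. Stirling: N! ~ sqrt(2π N)(N/e)^N and (5N)! ~ sqrt(2π·5N)·(5N/e)^(5N).
  (N!)^5/(5N)! ~ (2π N)^(5/2) (N/e)^(5N) / [sqrt(2π·5N) (5N/e)^(5N)]
     = (2π N)^(5/2) / sqrt(2π·5N) · (N/(5N))^(5N)
     = (2π N)^((5−1)/2) / sqrt(5) · 5^(−5N).
Since 5^5 > 1, the factor 5^(−5N) decays exponentially, so the ratio → 0. Substituting N = 18n gives the stated form.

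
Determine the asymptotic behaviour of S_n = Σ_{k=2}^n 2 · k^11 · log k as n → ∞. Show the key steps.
S_n ~ n^12 log n / 6 − n^12 / 72

By integral comparison, S_n = ∫_1^n 2 · x^11 · log x dx + O(n^11 · log n). For the integral, ∫ x^11 log x dx = n^12 log n / 12 − n^12/144 (integration by parts). Hence S_n ~ n^12 log n / 6 − n^12 / 72.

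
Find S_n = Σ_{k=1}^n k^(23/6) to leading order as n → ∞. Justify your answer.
S_n ~ (6/29) · n^(29/6)

Integral comparison: Σ_{k=1}^n k^(23/6) = ∫_0^n x^(23/6) dx + O(n^(23/6)). The integral is n^(1 + 23/6) / (1 + 23/6) = n^((23+6)/6) / ((23+6)/6) = (6/29) · n^(29/6).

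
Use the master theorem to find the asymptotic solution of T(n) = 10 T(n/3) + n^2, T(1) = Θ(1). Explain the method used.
T(n) = Θ(n^(log_3 10))

Master theorem: compare f(n) = n^2 to n^(log_3 10) where log_3 10 ≈ 2.096. Since 2 < log_3 10, we have f(n) = O(n^(log_3 10 − ε)) for some ε > 0 — Case 1. Hence T(n) = Θ(n^(log_3 10)).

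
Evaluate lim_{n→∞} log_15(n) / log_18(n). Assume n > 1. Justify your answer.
lim = ln(18) / ln(15) = log_15(18)

Change of base: log_15(n) = ln n / ln 15 and log_18(n) = ln n / ln 18. The ratio is (ln n / ln 15) · (ln 18 / ln n) = ln 18 / ln 15, a constant independent of n. So the limit is ln 18 / ln 15 = log_15(18).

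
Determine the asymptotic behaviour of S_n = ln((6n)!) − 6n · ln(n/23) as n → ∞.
S_n ~ 6n · (ln 138 − 1) + O(ln n)

Stirling: ln((6n)!) = 6n ln(6n) − 6n + O(ln n).
  S_n = 6n ln(6n) − 6n − 6n ln(n/23) + O(ln n)
      = 6n ln(6n) − 6n ln n + 6n ln 23 − 6n + O(ln n)
      = 6n ln 6 + 6n ln 23 − 6n + O(ln n)
      = 6n (ln 138 − 1) + O(ln n).
Numerically ln(138) − 1 ≈ 3.9273.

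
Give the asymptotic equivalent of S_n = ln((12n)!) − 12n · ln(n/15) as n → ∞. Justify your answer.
S_n ~ 12n · (ln 180 − 1) + O(ln n)

Stirling: ln((12n)!) = 12n ln(12n) − 12n + O(ln n).
  S_n = 12n ln(12n) − 12n − 12n ln(n/15) + O(ln n)
      = 12n ln(12n) − 12n ln n + 12n ln 15 − 12n + O(ln n)
      = 12n ln 12 + 12n ln 15 − 12n + O(ln n)
      = 12n (ln 180 − 1) + O(ln n).
Numerically ln(180) − 1 ≈ 4.1930.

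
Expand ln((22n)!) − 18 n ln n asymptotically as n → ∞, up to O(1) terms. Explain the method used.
ln((22n)!) − 18 n ln n = 4 n ln n + 22(ln 22 − 1) n + (1/2) ln(2π·22n) + O(1/n)

Stirling: ln((22n)!) = 22n ln(22n) − 22n + (1/2) ln(2π·22n) + O(1/n).
Expand 22n ln(22n) = 22n (ln n + ln 22) = 22n ln n + 22n ln 22.
Subtract 18n ln n: leading term is (22 − 18) n ln n = 4 n ln n. The next term is 22n ln 22 − 22n = 22(ln 22 − 1) n. Then the (1/2) ln(2π·22n) correction.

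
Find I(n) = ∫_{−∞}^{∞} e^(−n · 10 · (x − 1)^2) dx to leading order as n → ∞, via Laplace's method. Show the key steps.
I(n) = sqrt(π/(10n))

Here φ(x) = 10 · (x − 1)^2 has its unique minimum at x* = 1 with φ(x*) = 0 and φ''(x*) = 20. Laplace's method gives
  I(n) ~ e^(−n φ(x*)) · sqrt(2π / (n · φ''(x*))) = sqrt(2π / (20n)) = sqrt(π/(10n)).
This is exact: substituting u = (x − 1)·sqrt(10n) gives I(n) = (1/sqrt(10n)) ∫_{−∞}^{∞} e^(−u^2) du = sqrt(π/(10n)).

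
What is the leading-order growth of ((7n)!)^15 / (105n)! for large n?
((7n)!)^15/(105n)! ~ ((2π·7n)^(14/2) / sqrt(15)) · 15^(−15·7n)  →  0

Write N = 7n. Stirling: N! ~ sqrt(2π N)(N/e)^N and (15N)! ~ sqrt(2π·15N)·(15N/e)^(15N).
  (N!)^15/(15N)! ~ (2π N)^(15/2) (N/e)^(15N) / [sqrt(2π·15N) (15N/e)^(15N)]
     = (2π N)^(15/2) / sqrt(2π·15N) · (N/(15N))^(15N)
     = (2π N)^((15−1)/2) / sqrt(15) · 15^(−15N).
Since 15^15 > 1, the factor 15^(−15N) decays exponentially, so the ratio → 0. Substituting N = 7n gives the stated form.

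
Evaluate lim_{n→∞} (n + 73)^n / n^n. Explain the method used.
lim = e^73

Rewrite as (1 + 73/n)^(n). By the standard limit (1 + x/n)^n → e^x, we have (1 + 73/n)^n → e^73, and raising to the 1st power gives e^73.
More precisely, ln[(1 + 73/n)^(n)] = n · ln(1 + 73/n) = n · (73/n + O(1/n^2)) = 73 + O(1/n) → 73.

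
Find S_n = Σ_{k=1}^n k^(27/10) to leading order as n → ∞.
S_n ~ (10/37) · n^(37/10)

Integral comparison: Σ_{k=1}^n k^(27/10) = ∫_0^n x^(27/10) dx + O(n^(27/10)). The integral is n^(1 + 27/10) / (1 + 27/10) = n^((27+10)/10) / ((27+10)/10) = (10/37) · n^(37/10).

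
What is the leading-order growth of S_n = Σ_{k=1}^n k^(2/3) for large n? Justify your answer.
S_n ~ (3/5) · n^(5/3)

Integral comparison: Σ_{k=1}^n k^(2/3) = ∫_0^n x^(2/3) dx + O(n^(2/3)). The integral is n^(1 + 2/3) / (1 + 2/3) = n^((2+3)/3) / ((2+3)/3) = (3/5) · n^(5/3).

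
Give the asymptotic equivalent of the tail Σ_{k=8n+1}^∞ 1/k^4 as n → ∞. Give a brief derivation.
Σ_{k>8n} 1/k^4 ~ 1/(3 · (8n)^3)

Compare to the integral: ∫_{8n}^∞ x^(−4) dx = [−x^(−3)/3]_{8n}^∞ = 1/((4−1)·(8n)^3). Euler-Maclaurin then gives
  Σ_{k>8n} 1/k^4 = ∫_{8n}^∞ dx/x^4 − 1/(2·(8n)^4) + O(1/(8n)^5).
(Equivalently this is ζ(4) − Σ_{k≤8n} 1/k^4.)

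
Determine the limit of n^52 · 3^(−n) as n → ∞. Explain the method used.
lim = 0

Exponentials with base > 1 dominate every fixed polynomial: for any fixed c, n^c / 3^n → 0 as n → ∞ (e.g. by the ratio test, or by writing 3^n = e^(n ln 3) and noting e^(n ln 3) / n^c → ∞). Hence n^52 · 3^(−n) = n^52 / 3^n → 0.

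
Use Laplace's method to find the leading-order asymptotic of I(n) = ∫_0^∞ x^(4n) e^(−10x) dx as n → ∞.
I(n) ~ (sqrt(2π·4n) / 10) · (4n/(10e))^(4n)

Write the integrand as exp(4n ln x − 10x) and set f(x) = 4n ln x − 10x. Then f'(x) = 4n/x − 10 = 0 at x* = 4n/10, and f''(x*) = −4n/x*^2 = −10^2/(4n). Laplace's method (interior maximum) gives
  I(n) ~ e^(f(x*)) · sqrt(2π / |f''(x*)|)
        = exp(4n ln(4n/10) − 4n) · sqrt(2π · 4n / 10^2)
        = (4n/10)^(4n) e^(−4n) · sqrt(2π·4n) / 10
        = (sqrt(2π·4n) / 10) · (4n/(10e))^(4n).
This matches Γ(4n+1)/10^(4n+1) with Stirling applied to Γ.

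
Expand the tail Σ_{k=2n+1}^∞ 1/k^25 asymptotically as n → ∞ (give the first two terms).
Σ_{k>2n} 1/k^25 = 1/(24 · (2n)^24) − 1/(2 · (2n)^25) + O(1/(2n)^26)

Compare to the integral: ∫_{2n}^∞ x^(−25) dx = [−x^(−24)/24]_{2n}^∞ = 1/((25−1)·(2n)^24). The Euler-Maclaurin correction adds −f(2n)/2 = −1/(2·(2n)^25). Euler-Maclaurin then gives
  Σ_{k>2n} 1/k^25 = ∫_{2n}^∞ dx/x^25 − 1/(2·(2n)^25) + O(1/(2n)^26).
(Equivalently this is ζ(25) − Σ_{k≤2n} 1/k^25.)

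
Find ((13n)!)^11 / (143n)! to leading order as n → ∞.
((13n)!)^11/(143n)! ~ ((2π·13n)^(10/2) / sqrt(11)) · 11^(−11·13n)  →  0

Write N = 13n. Stirling: N! ~ sqrt(2π N)(N/e)^N and (11N)! ~ sqrt(2π·11N)·(11N/e)^(11N).
  (N!)^11/(11N)! ~ (2π N)^(11/2) (N/e)^(11N) / [sqrt(2π·11N) (11N/e)^(11N)]
     = (2π N)^(11/2) / sqrt(2π·11N) · (N/(11N))^(11N)
     = (2π N)^((11−1)/2) / sqrt(11) · 11^(−11N).
Since 11^11 > 1, the factor 11^(−11N) decays exponentially, so the ratio → 0. Substituting N = 13n gives the stated form.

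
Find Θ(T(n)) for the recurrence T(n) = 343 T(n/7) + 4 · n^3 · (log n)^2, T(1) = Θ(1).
T(n) = Θ(n^3 · (log n)^3)

Here log_7 343 = 3 and f(n) = 4 · n^3 · (log n)^2 = Θ(n^(log_7 343) · (log n)^2). This is the extended Case 2 of the master theorem (f matches the critical exponent up to log factors), giving T(n) = Θ(n^(log_7 343) · (log n)^(2+1)) = Θ(n^3 · (log n)^3).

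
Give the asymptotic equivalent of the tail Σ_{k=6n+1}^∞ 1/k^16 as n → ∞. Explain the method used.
Σ_{k>6n} 1/k^16 ~ 1/(15 · (6n)^15)

Compare to the integral: ∫_{6n}^∞ x^(−16) dx = [−x^(−15)/15]_{6n}^∞ = 1/((16−1)·(6n)^15). Euler-Maclaurin then gives
  Σ_{k>6n} 1/k^16 = ∫_{6n}^∞ dx/x^16 − 1/(2·(6n)^16) + O(1/(6n)^17).
(Equivalently this is ζ(16) − Σ_{k≤6n} 1/k^16.)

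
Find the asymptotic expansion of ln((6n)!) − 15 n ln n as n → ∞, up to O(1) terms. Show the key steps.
ln((6n)!) − 15 n ln n = −9 n ln n + 6(ln 6 − 1) n + (1/2) ln(2π·6n) + O(1/n)

Stirling: ln((6n)!) = 6n ln(6n) − 6n + (1/2) ln(2π·6n) + O(1/n).
Expand 6n ln(6n) = 6n (ln n + ln 6) = 6n ln n + 6n ln 6.
Subtract 15n ln n: leading term is (6 − 15) n ln n = −9 n ln n. The next term is 6n ln 6 − 6n = 6(ln 6 − 1) n. Then the (1/2) ln(2π·6n) correction.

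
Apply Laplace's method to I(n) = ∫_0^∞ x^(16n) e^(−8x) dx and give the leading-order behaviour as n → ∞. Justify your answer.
I(n) ~ (sqrt(2π·16n) / 8) · (16n/(8e))^(16n)

Write the integrand as exp(16n ln x − 8x) and set f(x) = 16n ln x − 8x. Then f'(x) = 16n/x − 8 = 0 at x* = 16n/8, and f''(x*) = −16n/x*^2 = −8^2/(16n). Laplace's method (interior maximum) gives
  I(n) ~ e^(f(x*)) · sqrt(2π / |f''(x*)|)
        = exp(16n ln(16n/8) − 16n) · sqrt(2π · 16n / 8^2)
        = (16n/8)^(16n) e^(−16n) · sqrt(2π·16n) / 8
        = (sqrt(2π·16n) / 8) · (16n/(8e))^(16n).
This matches Γ(16n+1)/8^(16n+1) with Stirling applied to Γ.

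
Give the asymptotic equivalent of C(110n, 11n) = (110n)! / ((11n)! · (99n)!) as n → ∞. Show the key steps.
C(110n, 11n) ~ (10000000000/387420489)^(11n) · sqrt(5/(9π·11n))

Write N = 11n. Apply Stirling to each factorial:
  (10N)! ~ sqrt(2π·10N) · (10N/e)^(10N),
  N! ~ sqrt(2π N) · (N/e)^N,
  (9N)! ~ sqrt(2π·9N) · (9N/e)^(9N).
The exponential factors combine to (10N)^(10N) / (N^N · (9N)^(9N)) = 10^(10N)/9^(9N) = (10^10/9^9)^N = (10000000000/387420489)^N.
The square-root prefactors combine to sqrt(2π·10N) / (sqrt(2π N)·sqrt(2π·9N)) = sqrt(10 / (2π·9·N)) = sqrt(5/(9π·11n)).
Substituting N = 11n: C(110n, 11n) ~ (10000000000/387420489)^(11n) · sqrt(5/(9π·11n)).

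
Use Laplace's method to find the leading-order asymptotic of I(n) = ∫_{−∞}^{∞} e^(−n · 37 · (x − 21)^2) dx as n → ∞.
I(n) = sqrt(π/(37n))

Here φ(x) = 37 · (x − 21)^2 has its unique minimum at x* = 21 with φ(x*) = 0 and φ''(x*) = 74. Laplace's method gives
  I(n) ~ e^(−n φ(x*)) · sqrt(2π / (n · φ''(x*))) = sqrt(2π / (74n)) = sqrt(π/(37n)).
This is exact: substituting u = (x − 21)·sqrt(37n) gives I(n) = (1/sqrt(37n)) ∫_{−∞}^{∞} e^(−u^2) du = sqrt(π/(37n)).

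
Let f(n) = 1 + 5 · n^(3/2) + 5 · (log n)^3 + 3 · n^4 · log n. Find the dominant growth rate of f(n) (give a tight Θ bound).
f(n) ∈ Θ(n^4 · log n)

Compare the terms by growth order. For large n, n^a · (log n)^b dominates n^a' · (log n)^b' iff a > a', or (a = a' and b > b'). Ranking the 4 terms shows the dominant one is 3 · n^4 · log n. Hence f(n) ∈ Θ(n^4 · log n).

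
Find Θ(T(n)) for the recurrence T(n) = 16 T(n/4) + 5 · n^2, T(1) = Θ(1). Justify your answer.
T(n) = Θ(n^2 log n)

log_4 16 = 2, and f(n) = 5 · n^2 = Θ(n^(log_4 16)). This is Case 2 of the master theorem: T(n) = Θ(f(n) · log n) = Θ(n^2 log n).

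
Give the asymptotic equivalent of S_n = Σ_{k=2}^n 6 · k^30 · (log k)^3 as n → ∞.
S_n ~ 6 · n^31 · (log n)^3 / 31

By integral comparison, S_n = ∫_1^n 6 · x^30 · (log x)^3 dx + O(n^30 · (log n)^3). For the integral, the leading term of ∫_1^n x^30 (log x)^3 dx is n^31/31 · (log n)^3 (by repeated integration by parts; each step lowers the log-exponent and produces a relatively O(1/log n) correction). Hence S_n ~ 6 · n^31 · (log n)^3 / 31.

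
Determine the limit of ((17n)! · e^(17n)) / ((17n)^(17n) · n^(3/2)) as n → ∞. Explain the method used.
lim = 0

Stirling: (17n)! ~ sqrt(2π·17n) · (17n/e)^(17n). Hence
  (17n)! · e^(17n) / (17n)^(17n) ~ sqrt(2π·17n).
Dividing by n^(3/2): sqrt(2π·17n) / n^(3/2) = sqrt(2π·17) · n^((1−3)/2), so the expression behaves like sqrt(2π·17) · n^((1−3)/2) → 0.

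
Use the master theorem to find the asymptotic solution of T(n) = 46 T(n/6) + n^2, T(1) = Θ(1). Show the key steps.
T(n) = Θ(n^(log_6 46))

Master theorem: compare f(n) = n^2 to n^(log_6 46) where log_6 46 ≈ 2.137. Since 2 < log_6 46, we have f(n) = O(n^(log_6 46 − ε)) for some ε > 0 — Case 1. Hence T(n) = Θ(n^(log_6 46)).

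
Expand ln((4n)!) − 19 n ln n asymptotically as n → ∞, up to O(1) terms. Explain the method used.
ln((4n)!) − 19 n ln n = −15 n ln n + 4(ln 4 − 1) n + (1/2) ln(2π·4n) + O(1/n)

Stirling: ln((4n)!) = 4n ln(4n) − 4n + (1/2) ln(2π·4n) + O(1/n).
Expand 4n ln(4n) = 4n (ln n + ln 4) = 4n ln n + 4n ln 4.
Subtract 19n ln n: leading term is (4 − 19) n ln n = −15 n ln n. The next term is 4n ln 4 − 4n = 4(ln 4 − 1) n. Then the (1/2) ln(2π·4n) correction.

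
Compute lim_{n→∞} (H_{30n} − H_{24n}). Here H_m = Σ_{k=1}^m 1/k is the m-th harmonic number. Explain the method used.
lim = ln(30/24) = ln(5/4)

Euler-Maclaurin gives H_m = ln m + γ + 1/(2m) + O(1/m^2). The γ and O(1/m) terms cancel in the difference:
  H_{30n} − H_{24n} = ln(30n) − ln(24n) + O(1/n) = ln(30/24) + O(1/n).
Hence the limit is ln(30/24) = ln(5/4).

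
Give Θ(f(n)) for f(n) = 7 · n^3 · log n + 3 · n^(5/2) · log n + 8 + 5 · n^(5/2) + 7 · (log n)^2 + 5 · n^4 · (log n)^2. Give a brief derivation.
f(n) ∈ Θ(n^4 · (log n)^2)

Compare the terms by growth order. For large n, n^a · (log n)^b dominates n^a' · (log n)^b' iff a > a', or (a = a' and b > b'). Ranking the 6 terms shows the dominant one is 5 · n^4 · (log n)^2. Hence f(n) ∈ Θ(n^4 · (log n)^2).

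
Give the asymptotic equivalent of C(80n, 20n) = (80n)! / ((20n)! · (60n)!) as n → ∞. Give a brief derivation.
C(80n, 20n) ~ (256/27)^(20n) · sqrt(2/(3π·20n))

Write N = 20n. Apply Stirling to each factorial:
  (4N)! ~ sqrt(2π·4N) · (4N/e)^(4N),
  N! ~ sqrt(2π N) · (N/e)^N,
  (3N)! ~ sqrt(2π·3N) · (3N/e)^(3N).
The exponential factors combine to (4N)^(4N) / (N^N · (3N)^(3N)) = 4^(4N)/3^(3N) = (4^4/3^3)^N = (256/27)^N.
The square-root prefactors combine to sqrt(2π·4N) / (sqrt(2π N)·sqrt(2π·3N)) = sqrt(4 / (2π·3·N)) = sqrt(2/(3π·20n)).
Substituting N = 20n: C(80n, 20n) ~ (256/27)^(20n) · sqrt(2/(3π·20n)).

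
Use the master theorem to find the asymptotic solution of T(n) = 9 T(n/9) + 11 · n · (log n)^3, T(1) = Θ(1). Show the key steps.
T(n) = Θ(n · (log n)^4)

Here log_9 9 = 1 and f(n) = 11 · n · (log n)^3 = Θ(n^(log_9 9) · (log n)^3). This is the extended Case 2 of the master theorem (f matches the critical exponent up to log factors), giving T(n) = Θ(n^(log_9 9) · (log n)^(3+1)) = Θ(n · (log n)^4).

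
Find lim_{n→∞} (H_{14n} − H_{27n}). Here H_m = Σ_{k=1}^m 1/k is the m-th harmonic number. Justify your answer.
lim = ln(14/27)

Euler-Maclaurin gives H_m = ln m + γ + 1/(2m) + O(1/m^2). The γ and O(1/m) terms cancel in the difference:
  H_{14n} − H_{27n} = ln(14n) − ln(27n) + O(1/n) = ln(14/27) + O(1/n).
Hence the limit is ln(14/27).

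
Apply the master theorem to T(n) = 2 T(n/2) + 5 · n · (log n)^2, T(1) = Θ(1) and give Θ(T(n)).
T(n) = Θ(n · (log n)^3)

Here log_2 2 = 1 and f(n) = 5 · n · (log n)^2 = Θ(n^(log_2 2) · (log n)^2). This is the extended Case 2 of the master theorem (f matches the critical exponent up to log factors), giving T(n) = Θ(n^(log_2 2) · (log n)^(2+1)) = Θ(n · (log n)^3).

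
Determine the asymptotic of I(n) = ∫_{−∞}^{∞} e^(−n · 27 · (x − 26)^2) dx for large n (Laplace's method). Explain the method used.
I(n) = sqrt(π/(27n))

Here φ(x) = 27 · (x − 26)^2 has its unique minimum at x* = 26 with φ(x*) = 0 and φ''(x*) = 54. Laplace's method gives
  I(n) ~ e^(−n φ(x*)) · sqrt(2π / (n · φ''(x*))) = sqrt(2π / (54n)) = sqrt(π/(27n)).
This is exact: substituting u = (x − 26)·sqrt(27n) gives I(n) = (1/sqrt(27n)) ∫_{−∞}^{∞} e^(−u^2) du = sqrt(π/(27n)).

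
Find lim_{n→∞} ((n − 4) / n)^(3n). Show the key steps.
lim = e^(−12)

Rewrite as (1 − 4/n)^(3n). By the standard limit (1 + x/n)^n → e^x, we have (1 − 4/n)^n → e^(−4), and raising to the 3rd power gives e^(−12).
More precisely, ln[(1 − 4/n)^(3n)] = 3n · ln(1 − 4/n) = 3n · (-4/n + O(1/n^2)) = -12 + O(1/n) → -12.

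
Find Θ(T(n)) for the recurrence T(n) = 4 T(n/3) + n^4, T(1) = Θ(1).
T(n) = Θ(n^4)

log_3 4 ≈ 1.262. f(n) = n^4 dominates n^(log_3 4) since 4 > 1.262, and the regularity condition a·f(n/b) = 4·(n/3)^4 = (4/81)·n^4 ≤ c·f(n) holds with c = 4/81 ≈ 0.0494 < 1. So this is Case 3: T(n) = Θ(f(n)) = Θ(n^4).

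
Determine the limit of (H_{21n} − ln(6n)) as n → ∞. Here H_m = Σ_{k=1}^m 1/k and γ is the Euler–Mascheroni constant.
lim = ln(7/2) + γ

By Euler-Maclaurin, H_m = ln m + γ + O(1/m). So
  H_{21n} − ln(6n) = ln(21n) + γ − ln(6n) + O(1/n)
                       = ln(21/6) + γ + O(1/n).
Hence the limit is ln(21/6) + γ (= ln(7/2)).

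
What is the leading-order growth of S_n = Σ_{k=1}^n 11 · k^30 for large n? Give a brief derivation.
S_n ~ 11 · n^31 / 31

By integral comparison (Euler-Maclaurin), Σ_{k=1}^n 11 · k^30 = 11 · ∫_0^n x^30 dx + O(n^30) = 11 · n^31/31 + O(n^30). (Equivalently, Faulhaber's formula gives the same leading term.)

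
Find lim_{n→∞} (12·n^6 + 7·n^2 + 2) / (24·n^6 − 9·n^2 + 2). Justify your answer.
lim = 12/24 = 1/2

For large n the leading n^6 terms dominate both numerator and denominator. Dividing top and bottom by n^6, every other term tends to 0, leaving 12/24 = 1/2.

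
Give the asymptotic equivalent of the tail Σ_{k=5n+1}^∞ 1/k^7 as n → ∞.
Σ_{k>5n} 1/k^7 ~ 1/(6 · (5n)^6)

Compare to the integral: ∫_{5n}^∞ x^(−7) dx = [−x^(−6)/6]_{5n}^∞ = 1/((7−1)·(5n)^6). Euler-Maclaurin then gives
  Σ_{k>5n} 1/k^7 = ∫_{5n}^∞ dx/x^7 − 1/(2·(5n)^7) + O(1/(5n)^8).
(Equivalently this is ζ(7) − Σ_{k≤5n} 1/k^7.)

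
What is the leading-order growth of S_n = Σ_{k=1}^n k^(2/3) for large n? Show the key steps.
S_n ~ (3/5) · n^(5/3)

Integral comparison: Σ_{k=1}^n k^(2/3) = ∫_0^n x^(2/3) dx + O(n^(2/3)). The integral is n^(1 + 2/3) / (1 + 2/3) = n^((2+3)/3) / ((2+3)/3) = (3/5) · n^(5/3).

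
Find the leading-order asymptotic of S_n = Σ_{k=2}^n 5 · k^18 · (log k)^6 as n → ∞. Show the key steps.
S_n ~ 5 · n^19 · (log n)^6 / 19

By integral comparison, S_n = ∫_1^n 5 · x^18 · (log x)^6 dx + O(n^18 · (log n)^6). For the integral, the leading term of ∫_1^n x^18 (log x)^6 dx is n^19/19 · (log n)^6 (by repeated integration by parts; each step lowers the log-exponent and produces a relatively O(1/log n) correction). Hence S_n ~ 5 · n^19 · (log n)^6 / 19.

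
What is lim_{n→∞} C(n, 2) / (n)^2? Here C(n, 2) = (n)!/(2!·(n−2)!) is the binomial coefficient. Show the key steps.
lim = 1/2! = 1/2

With N = n → ∞: C(N, 2) / N^2 = [N(N−1)…(N−1)] / (2! · N^2) = (1/2!) · 1 · (1 − 1/n). Each factor → 1 as N → ∞, so the limit is 1/2! = 1/2.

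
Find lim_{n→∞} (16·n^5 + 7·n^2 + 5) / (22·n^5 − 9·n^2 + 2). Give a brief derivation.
lim = 16/22 = 8/11

For large n the leading n^5 terms dominate both numerator and denominator. Dividing top and bottom by n^5, every other term tends to 0, leaving 16/22 = 8/11.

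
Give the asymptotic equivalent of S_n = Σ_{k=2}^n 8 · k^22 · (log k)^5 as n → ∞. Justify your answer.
S_n ~ 8 · n^23 · (log n)^5 / 23

By integral comparison, S_n = ∫_1^n 8 · x^22 · (log x)^5 dx + O(n^22 · (log n)^5). For the integral, the leading term of ∫_1^n x^22 (log x)^5 dx is n^23/23 · (log n)^5 (by repeated integration by parts; each step lowers the log-exponent and produces a relatively O(1/log n) correction). Hence S_n ~ 8 · n^23 · (log n)^5 / 23.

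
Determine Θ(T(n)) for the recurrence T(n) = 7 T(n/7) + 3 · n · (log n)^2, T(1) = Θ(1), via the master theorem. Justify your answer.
T(n) = Θ(n · (log n)^3)

Here log_7 7 = 1 and f(n) = 3 · n · (log n)^2 = Θ(n^(log_7 7) · (log n)^2). This is the extended Case 2 of the master theorem (f matches the critical exponent up to log factors), giving T(n) = Θ(n^(log_7 7) · (log n)^(2+1)) = Θ(n · (log n)^3).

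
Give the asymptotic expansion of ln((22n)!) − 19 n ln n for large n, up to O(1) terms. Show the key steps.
ln((22n)!) − 19 n ln n = 3 n ln n + 22(ln 22 − 1) n + (1/2) ln(2π·22n) + O(1/n)

Stirling: ln((22n)!) = 22n ln(22n) − 22n + (1/2) ln(2π·22n) + O(1/n).
Expand 22n ln(22n) = 22n (ln n + ln 22) = 22n ln n + 22n ln 22.
Subtract 19n ln n: leading term is (22 − 19) n ln n = 3 n ln n. The next term is 22n ln 22 − 22n = 22(ln 22 − 1) n. Then the (1/2) ln(2π·22n) correction.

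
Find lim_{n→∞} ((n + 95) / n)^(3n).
lim = e^285

Rewrite as (1 + 95/n)^(3n). By the standard limit (1 + x/n)^n → e^x, we have (1 + 95/n)^n → e^95, and raising to the 3rd power gives e^285.
More precisely, ln[(1 + 95/n)^(3n)] = 3n · ln(1 + 95/n) = 3n · (95/n + O(1/n^2)) = 285 + O(1/n) → 285.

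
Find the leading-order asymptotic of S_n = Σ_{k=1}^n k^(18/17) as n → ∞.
S_n ~ (17/35) · n^(35/17)

Integral comparison: Σ_{k=1}^n k^(18/17) = ∫_0^n x^(18/17) dx + O(n^(18/17)). The integral is n^(1 + 18/17) / (1 + 18/17) = n^((18+17)/17) / ((18+17)/17) = (17/35) · n^(35/17).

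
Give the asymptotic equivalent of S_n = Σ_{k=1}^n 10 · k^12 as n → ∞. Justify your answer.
S_n ~ 10 · n^13 / 13

By integral comparison (Euler-Maclaurin), Σ_{k=1}^n 10 · k^12 = 10 · ∫_0^n x^12 dx + O(n^12) = 10 · n^13/13 + O(n^12). (Equivalently, Faulhaber's formula gives the same leading term.)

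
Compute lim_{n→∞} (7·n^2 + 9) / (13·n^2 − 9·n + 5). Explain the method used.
lim = 7/13

For large n the leading n^2 terms dominate both numerator and denominator. Dividing top and bottom by n^2, every other term tends to 0, leaving 7/13.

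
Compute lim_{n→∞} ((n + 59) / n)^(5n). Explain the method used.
lim = e^295

Rewrite as (1 + 59/n)^(5n). By the standard limit (1 + x/n)^n → e^x, we have (1 + 59/n)^n → e^59, and raising to the 5th power gives e^295.
More precisely, ln[(1 + 59/n)^(5n)] = 5n · ln(1 + 59/n) = 5n · (59/n + O(1/n^2)) = 295 + O(1/n) → 295.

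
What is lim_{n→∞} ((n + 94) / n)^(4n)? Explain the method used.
lim = e^376

Rewrite as (1 + 94/n)^(4n). By the standard limit (1 + x/n)^n → e^x, we have (1 + 94/n)^n → e^94, and raising to the 4th power gives e^376.
More precisely, ln[(1 + 94/n)^(4n)] = 4n · ln(1 + 94/n) = 4n · (94/n + O(1/n^2)) = 376 + O(1/n) → 376.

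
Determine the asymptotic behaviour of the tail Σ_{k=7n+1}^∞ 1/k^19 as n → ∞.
Σ_{k>7n} 1/k^19 ~ 1/(18 · (7n)^18)

Compare to the integral: ∫_{7n}^∞ x^(−19) dx = [−x^(−18)/18]_{7n}^∞ = 1/((19−1)·(7n)^18). Euler-Maclaurin then gives
  Σ_{k>7n} 1/k^19 = ∫_{7n}^∞ dx/x^19 − 1/(2·(7n)^19) + O(1/(7n)^20).
(Equivalently this is ζ(19) − Σ_{k≤7n} 1/k^19.)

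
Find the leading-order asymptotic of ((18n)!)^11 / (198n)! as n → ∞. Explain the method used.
((18n)!)^11/(198n)! ~ ((2π·18n)^(10/2) / sqrt(11)) · 11^(−11·18n)  →  0

Write N = 18n. Stirling: N! ~ sqrt(2π N)(N/e)^N and (11N)! ~ sqrt(2π·11N)·(11N/e)^(11N).
  (N!)^11/(11N)! ~ (2π N)^(11/2) (N/e)^(11N) / [sqrt(2π·11N) (11N/e)^(11N)]
     = (2π N)^(11/2) / sqrt(2π·11N) · (N/(11N))^(11N)
     = (2π N)^((11−1)/2) / sqrt(11) · 11^(−11N).
Since 11^11 > 1, the factor 11^(−11N) decays exponentially, so the ratio → 0. Substituting N = 18n gives the stated form.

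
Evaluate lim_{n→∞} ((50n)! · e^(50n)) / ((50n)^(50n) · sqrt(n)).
lim = sqrt(2π·50)

Stirling: (50n)! ~ sqrt(2π·50n) · (50n/e)^(50n). Hence
  (50n)! · e^(50n) / (50n)^(50n) ~ sqrt(2π·50n).
Dividing by sqrt(n): sqrt(2π·50n) / sqrt(n) = sqrt(2π·50) · n^((1−1)/2), so the limit is sqrt(2π·50).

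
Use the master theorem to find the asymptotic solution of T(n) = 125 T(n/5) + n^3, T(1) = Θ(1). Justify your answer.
T(n) = Θ(n^3 log n)

log_5 125 = 3, and f(n) = n^3 = Θ(n^(log_5 125)). This is Case 2 of the master theorem: T(n) = Θ(f(n) · log n) = Θ(n^3 log n).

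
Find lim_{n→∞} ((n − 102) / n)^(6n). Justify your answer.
lim = e^(−612)

Rewrite as (1 − 102/n)^(6n). By the standard limit (1 + x/n)^n → e^x, we have (1 − 102/n)^n → e^(−102), and raising to the 6th power gives e^(−612).
More precisely, ln[(1 − 102/n)^(6n)] = 6n · ln(1 − 102/n) = 6n · (-102/n + O(1/n^2)) = -612 + O(1/n) → -612.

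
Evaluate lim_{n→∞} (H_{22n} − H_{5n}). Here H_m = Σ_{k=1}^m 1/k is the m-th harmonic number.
lim = ln(22/5)

Euler-Maclaurin gives H_m = ln m + γ + 1/(2m) + O(1/m^2). The γ and O(1/m) terms cancel in the difference:
  H_{22n} − H_{5n} = ln(22n) − ln(5n) + O(1/n) = ln(22/5) + O(1/n).
Hence the limit is ln(22/5).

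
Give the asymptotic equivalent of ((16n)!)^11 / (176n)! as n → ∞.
((16n)!)^11/(176n)! ~ ((2π·16n)^(10/2) / sqrt(11)) · 11^(−11·16n)  →  0

Write N = 16n. Stirling: N! ~ sqrt(2π N)(N/e)^N and (11N)! ~ sqrt(2π·11N)·(11N/e)^(11N).
  (N!)^11/(11N)! ~ (2π N)^(11/2) (N/e)^(11N) / [sqrt(2π·11N) (11N/e)^(11N)]
     = (2π N)^(11/2) / sqrt(2π·11N) · (N/(11N))^(11N)
     = (2π N)^((11−1)/2) / sqrt(11) · 11^(−11N).
Since 11^11 > 1, the factor 11^(−11N) decays exponentially, so the ratio → 0. Substituting N = 16n gives the stated form.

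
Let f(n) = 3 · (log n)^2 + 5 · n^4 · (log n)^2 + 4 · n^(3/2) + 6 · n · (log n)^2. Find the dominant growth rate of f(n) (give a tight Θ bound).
f(n) ∈ Θ(n^4 · (log n)^2)

Compare the terms by growth order. For large n, n^a · (log n)^b dominates n^a' · (log n)^b' iff a > a', or (a = a' and b > b'). Ranking the 4 terms shows the dominant one is 5 · n^4 · (log n)^2. Hence f(n) ∈ Θ(n^4 · (log n)^2).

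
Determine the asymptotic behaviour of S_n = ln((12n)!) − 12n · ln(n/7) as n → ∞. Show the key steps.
S_n ~ 12n · (ln 84 − 1) + O(ln n)

Stirling: ln((12n)!) = 12n ln(12n) − 12n + O(ln n).
  S_n = 12n ln(12n) − 12n − 12n ln(n/7) + O(ln n)
      = 12n ln(12n) − 12n ln n + 12n ln 7 − 12n + O(ln n)
      = 12n ln 12 + 12n ln 7 − 12n + O(ln n)
      = 12n (ln 84 − 1) + O(ln n).
Numerically ln(84) − 1 ≈ 3.4308.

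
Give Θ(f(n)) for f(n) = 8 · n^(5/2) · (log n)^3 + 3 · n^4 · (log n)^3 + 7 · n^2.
f(n) ∈ Θ(n^4 · (log n)^3)

Compare the terms by growth order. For large n, n^a · (log n)^b dominates n^a' · (log n)^b' iff a > a', or (a = a' and b > b'). Ranking the 3 terms shows the dominant one is 3 · n^4 · (log n)^3. Hence f(n) ∈ Θ(n^4 · (log n)^3).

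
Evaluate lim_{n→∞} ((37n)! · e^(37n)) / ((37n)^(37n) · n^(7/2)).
lim = 0

Stirling: (37n)! ~ sqrt(2π·37n) · (37n/e)^(37n). Hence
  (37n)! · e^(37n) / (37n)^(37n) ~ sqrt(2π·37n).
Dividing by n^(7/2): sqrt(2π·37n) / n^(7/2) = sqrt(2π·37) · n^((1−7)/2), so the expression behaves like sqrt(2π·37) · n^((1−7)/2) → 0.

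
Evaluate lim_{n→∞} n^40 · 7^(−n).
lim = 0

Exponentials with base > 1 dominate every fixed polynomial: for any fixed c, n^c / 7^n → 0 as n → ∞ (e.g. by the ratio test, or by writing 7^n = e^(n ln 7) and noting e^(n ln 7) / n^c → ∞). Hence n^40 · 7^(−n) = n^40 / 7^n → 0.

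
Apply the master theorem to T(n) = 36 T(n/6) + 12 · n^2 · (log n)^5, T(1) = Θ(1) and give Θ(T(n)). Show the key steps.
T(n) = Θ(n^2 · (log n)^6)

Here log_6 36 = 2 and f(n) = 12 · n^2 · (log n)^5 = Θ(n^(log_6 36) · (log n)^5). This is the extended Case 2 of the master theorem (f matches the critical exponent up to log factors), giving T(n) = Θ(n^(log_6 36) · (log n)^(5+1)) = Θ(n^2 · (log n)^6).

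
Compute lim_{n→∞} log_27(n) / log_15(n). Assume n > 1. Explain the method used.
lim = ln(15) / ln(27) = log_27(15)

Change of base: log_27(n) = ln n / ln 27 and log_15(n) = ln n / ln 15. The ratio is (ln n / ln 27) · (ln 15 / ln n) = ln 15 / ln 27, a constant independent of n. So the limit is ln 15 / ln 27 = log_27(15).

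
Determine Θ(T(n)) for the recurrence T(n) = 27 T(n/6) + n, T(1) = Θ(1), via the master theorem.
T(n) = Θ(n^(log_6 27))

Master theorem: compare f(n) = n to n^(log_6 27) where log_6 27 ≈ 1.839. Since 1 < log_6 27, we have f(n) = O(n^(log_6 27 − ε)) for some ε > 0 — Case 1. Hence T(n) = Θ(n^(log_6 27)).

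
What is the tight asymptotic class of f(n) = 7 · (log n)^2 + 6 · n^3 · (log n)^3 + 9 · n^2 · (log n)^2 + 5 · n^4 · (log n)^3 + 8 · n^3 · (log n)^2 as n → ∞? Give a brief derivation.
f(n) ∈ Θ(n^4 · (log n)^3)

Compare the terms by growth order. For large n, n^a · (log n)^b dominates n^a' · (log n)^b' iff a > a', or (a = a' and b > b'). Ranking the 5 terms shows the dominant one is 5 · n^4 · (log n)^3. Hence f(n) ∈ Θ(n^4 · (log n)^3).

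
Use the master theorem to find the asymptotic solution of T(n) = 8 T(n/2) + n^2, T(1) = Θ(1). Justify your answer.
T(n) = Θ(n^3)

Master theorem: compare f(n) = n^2 to n^(log_2 8) where log_2 8 = 3. Since 2 < log_2 8, we have f(n) = O(n^(log_2 8 − ε)) for some ε > 0 — Case 1. Hence T(n) = Θ(n^(log_2 8)) = Θ(n^3).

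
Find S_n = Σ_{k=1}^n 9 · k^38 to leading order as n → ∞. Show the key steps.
S_n ~ 3 · n^39 / 13

By integral comparison (Euler-Maclaurin), Σ_{k=1}^n 9 · k^38 = 9 · ∫_0^n x^38 dx + O(n^38) = 9 · n^39/39 = 3 · n^39 / 13 + O(n^38). (Equivalently, Faulhaber's formula gives the same leading term.)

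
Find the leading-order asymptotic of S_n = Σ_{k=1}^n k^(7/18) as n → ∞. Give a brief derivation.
S_n ~ (18/25) · n^(25/18)

Integral comparison: Σ_{k=1}^n k^(7/18) = ∫_0^n x^(7/18) dx + O(n^(7/18)). The integral is n^(1 + 7/18) / (1 + 7/18) = n^((7+18)/18) / ((7+18)/18) = (18/25) · n^(25/18).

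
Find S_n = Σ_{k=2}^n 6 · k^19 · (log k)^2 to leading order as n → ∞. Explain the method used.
S_n ~ 3 · n^20 · (log n)^2 / 10

By integral comparison, S_n = ∫_1^n 6 · x^19 · (log x)^2 dx + O(n^19 · (log n)^2). For the integral, the leading term of ∫_1^n x^19 (log x)^2 dx is n^20/20 · (log n)^2 (by repeated integration by parts; each step lowers the log-exponent and produces a relatively O(1/log n) correction). Hence S_n ~ 3 · n^20 · (log n)^2 / 10.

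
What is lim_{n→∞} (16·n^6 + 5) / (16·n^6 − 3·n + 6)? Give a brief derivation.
lim = 16/16 = 1

For large n the leading n^6 terms dominate both numerator and denominator. Dividing top and bottom by n^6, every other term tends to 0, leaving 16/16 = 1.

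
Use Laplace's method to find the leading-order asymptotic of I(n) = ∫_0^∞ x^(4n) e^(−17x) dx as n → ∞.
I(n) ~ (sqrt(2π·4n) / 17) · (4n/(17e))^(4n)

Write the integrand as exp(4n ln x − 17x) and set f(x) = 4n ln x − 17x. Then f'(x) = 4n/x − 17 = 0 at x* = 4n/17, and f''(x*) = −4n/x*^2 = −17^2/(4n). Laplace's method (interior maximum) gives
  I(n) ~ e^(f(x*)) · sqrt(2π / |f''(x*)|)
        = exp(4n ln(4n/17) − 4n) · sqrt(2π · 4n / 17^2)
        = (4n/17)^(4n) e^(−4n) · sqrt(2π·4n) / 17
        = (sqrt(2π·4n) / 17) · (4n/(17e))^(4n).
This matches Γ(4n+1)/17^(4n+1) with Stirling applied to Γ.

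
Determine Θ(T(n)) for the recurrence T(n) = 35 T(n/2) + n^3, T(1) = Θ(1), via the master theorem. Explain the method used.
T(n) = Θ(n^(log_2 35))

Master theorem: compare f(n) = n^3 to n^(log_2 35) where log_2 35 ≈ 5.129. Since 3 < log_2 35, we have f(n) = O(n^(log_2 35 − ε)) for some ε > 0 — Case 1. Hence T(n) = Θ(n^(log_2 35)).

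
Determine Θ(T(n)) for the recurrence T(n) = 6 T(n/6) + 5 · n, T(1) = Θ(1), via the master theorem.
T(n) = Θ(n log n)

log_6 6 = 1, and f(n) = 5 · n = Θ(n^(log_6 6)). This is Case 2 of the master theorem: T(n) = Θ(f(n) · log n) = Θ(n log n).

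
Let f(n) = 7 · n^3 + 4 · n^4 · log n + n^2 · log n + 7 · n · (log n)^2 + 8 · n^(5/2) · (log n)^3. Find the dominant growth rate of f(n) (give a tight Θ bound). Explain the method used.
f(n) ∈ Θ(n^4 · log n)

Compare the terms by growth order. For large n, n^a · (log n)^b dominates n^a' · (log n)^b' iff a > a', or (a = a' and b > b'). Ranking the 5 terms shows the dominant one is 4 · n^4 · log n. Hence f(n) ∈ Θ(n^4 · log n).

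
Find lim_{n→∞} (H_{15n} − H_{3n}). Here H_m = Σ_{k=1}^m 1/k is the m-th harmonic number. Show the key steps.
lim = ln(15/3) = ln 5

Euler-Maclaurin gives H_m = ln m + γ + 1/(2m) + O(1/m^2). The γ and O(1/m) terms cancel in the difference:
  H_{15n} − H_{3n} = ln(15n) − ln(3n) + O(1/n) = ln(15/3) + O(1/n).
Hence the limit is ln(15/3) = ln 5.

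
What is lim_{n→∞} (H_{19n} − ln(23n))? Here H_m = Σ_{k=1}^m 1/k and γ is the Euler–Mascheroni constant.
lim = ln(19/23) + γ

By Euler-Maclaurin, H_m = ln m + γ + O(1/m). So
  H_{19n} − ln(23n) = ln(19n) + γ − ln(23n) + O(1/n)
                       = ln(19/23) + γ + O(1/n).
Hence the limit is ln(19/23) + γ.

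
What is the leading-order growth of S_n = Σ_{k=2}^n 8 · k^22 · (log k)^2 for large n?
S_n ~ 8 · n^23 · (log n)^2 / 23

By integral comparison, S_n = ∫_1^n 8 · x^22 · (log x)^2 dx + O(n^22 · (log n)^2). For the integral, the leading term of ∫_1^n x^22 (log x)^2 dx is n^23/23 · (log n)^2 (by repeated integration by parts; each step lowers the log-exponent and produces a relatively O(1/log n) correction). Hence S_n ~ 8 · n^23 · (log n)^2 / 23.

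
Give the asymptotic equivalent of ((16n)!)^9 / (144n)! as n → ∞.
((16n)!)^9/(144n)! ~ ((2π·16n)^(8/2) / 3) · 9^(−9·16n)  →  0

Write N = 16n. Stirling: N! ~ sqrt(2π N)(N/e)^N and (9N)! ~ sqrt(2π·9N)·(9N/e)^(9N).
  (N!)^9/(9N)! ~ (2π N)^(9/2) (N/e)^(9N) / [sqrt(2π·9N) (9N/e)^(9N)]
     = (2π N)^(9/2) / sqrt(2π·9N) · (N/(9N))^(9N)
     = (2π N)^((9−1)/2) / 3 · 9^(−9N).
Since 9^9 > 1, the factor 9^(−9N) decays exponentially, so the ratio → 0. Substituting N = 16n gives the stated form.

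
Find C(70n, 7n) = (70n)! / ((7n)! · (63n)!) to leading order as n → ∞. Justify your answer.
C(70n, 7n) ~ (10000000000/387420489)^(7n) · sqrt(5/(9π·7n))

Write N = 7n. Apply Stirling to each factorial:
  (10N)! ~ sqrt(2π·10N) · (10N/e)^(10N),
  N! ~ sqrt(2π N) · (N/e)^N,
  (9N)! ~ sqrt(2π·9N) · (9N/e)^(9N).
The exponential factors combine to (10N)^(10N) / (N^N · (9N)^(9N)) = 10^(10N)/9^(9N) = (10^10/9^9)^N = (10000000000/387420489)^N.
The square-root prefactors combine to sqrt(2π·10N) / (sqrt(2π N)·sqrt(2π·9N)) = sqrt(10 / (2π·9·N)) = sqrt(5/(9π·7n)).
Substituting N = 7n: C(70n, 7n) ~ (10000000000/387420489)^(7n) · sqrt(5/(9π·7n)).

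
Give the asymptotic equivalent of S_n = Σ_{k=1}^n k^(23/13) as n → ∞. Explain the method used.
S_n ~ (13/36) · n^(36/13)

Integral comparison: Σ_{k=1}^n k^(23/13) = ∫_0^n x^(23/13) dx + O(n^(23/13)). The integral is n^(1 + 23/13) / (1 + 23/13) = n^((23+13)/13) / ((23+13)/13) = (13/36) · n^(36/13).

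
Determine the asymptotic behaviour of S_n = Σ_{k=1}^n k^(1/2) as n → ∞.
S_n ~ (2/3) · n^(3/2)

Integral comparison: Σ_{k=1}^n k^(1/2) = ∫_0^n x^(1/2) dx + O(n^(1/2)). The integral is n^(1 + 1/2) / (1 + 1/2) = n^((1+2)/2) / ((1+2)/2) = (2/3) · n^(3/2).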